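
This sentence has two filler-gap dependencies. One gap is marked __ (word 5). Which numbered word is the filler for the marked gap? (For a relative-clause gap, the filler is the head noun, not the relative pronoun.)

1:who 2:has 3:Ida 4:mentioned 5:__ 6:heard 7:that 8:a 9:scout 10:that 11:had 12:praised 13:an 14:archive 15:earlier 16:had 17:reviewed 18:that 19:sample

1

The marked gap is the subject of "heard".
Its filler is the fronted wh-phrase "who", at word 1.
(The other dependency links word 9 to a gap after word 10.)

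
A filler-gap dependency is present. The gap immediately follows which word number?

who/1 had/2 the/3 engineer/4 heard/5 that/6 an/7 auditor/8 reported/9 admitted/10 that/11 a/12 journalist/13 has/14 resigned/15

The displaced element is "who" (word 1).
It is linked across 2 clause boundaries (that → Ø).
It functions as the subject of "admitted", so the gap sits immediately after word 9 ("reported").
Base order: The engineer had heard that an auditor reported that who admitted that a journalist has resigned.

9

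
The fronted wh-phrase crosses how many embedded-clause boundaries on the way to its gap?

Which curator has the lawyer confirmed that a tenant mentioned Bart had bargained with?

"which curator" is extracted from the PP object of "bargained".
Boundaries crossed, outermost first: [that], [Ø] — 2 in total.

2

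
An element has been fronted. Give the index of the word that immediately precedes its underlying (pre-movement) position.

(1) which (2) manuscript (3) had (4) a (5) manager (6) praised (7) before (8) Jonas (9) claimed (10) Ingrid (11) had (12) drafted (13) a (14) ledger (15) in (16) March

The displaced element is "which manuscript" (word 2).
It functions as the direct object of "praised", so the gap sits immediately after word 6 ("praised").
Base order: A manager had praised which manuscript before Jonas claimed Ingrid had drafted a ledger in March.

6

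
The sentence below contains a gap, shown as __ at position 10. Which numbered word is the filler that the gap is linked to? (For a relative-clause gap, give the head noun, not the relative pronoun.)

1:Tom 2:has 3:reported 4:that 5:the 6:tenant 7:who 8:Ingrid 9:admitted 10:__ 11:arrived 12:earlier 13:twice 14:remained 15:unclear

The gap at 10 is the subject of "arrived", inside a relative clause.
The relative pronoun is "who" (word 7); it is bound by the head noun immediately before it.
Its filler is the head noun "tenant", at word 6.

6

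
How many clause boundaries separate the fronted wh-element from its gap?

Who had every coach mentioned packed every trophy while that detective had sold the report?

"who" is extracted from the subject of "packed".
Boundaries crossed, outermost first: [Ø] — 1 in total.

1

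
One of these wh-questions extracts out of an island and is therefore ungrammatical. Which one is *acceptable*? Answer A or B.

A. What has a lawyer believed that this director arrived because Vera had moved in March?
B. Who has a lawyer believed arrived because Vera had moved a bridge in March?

In A, the wh-phrase is extracted from inside an adjunct island (introduced by "because"), which blocks movement.
In B, the extraction path crosses only that-complement boundaries, which are transparent.
So B is grammatical.

B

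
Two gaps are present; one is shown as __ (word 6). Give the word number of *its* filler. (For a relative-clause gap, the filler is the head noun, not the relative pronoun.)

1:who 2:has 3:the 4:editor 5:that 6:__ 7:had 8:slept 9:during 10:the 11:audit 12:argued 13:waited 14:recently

The marked gap is inside the relative clause, the subject of "slept".
Its filler is the head noun "editor" (via "that"), at word 4.
(The other dependency links word 1 to a gap after word 12.)

4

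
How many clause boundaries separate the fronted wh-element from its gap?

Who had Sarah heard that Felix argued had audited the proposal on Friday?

2

"who" is extracted from the subject of "audited".
Boundaries crossed, outermost first: [that], [Ø] — 2 in total.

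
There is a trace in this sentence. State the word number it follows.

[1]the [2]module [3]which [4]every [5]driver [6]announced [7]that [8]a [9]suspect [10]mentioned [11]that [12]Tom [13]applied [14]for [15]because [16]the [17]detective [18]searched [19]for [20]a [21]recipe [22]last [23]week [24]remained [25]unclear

The displaced element is "the module" (word 2).
It is linked across 2 clause boundaries (that → that).
It functions as the object of the preposition "for" of "applied", so the gap sits immediately after word 14 ("for").
Base order: Every driver announced that a suspect mentioned that Tom applied for the module because the detective searched for a recipe last week.

14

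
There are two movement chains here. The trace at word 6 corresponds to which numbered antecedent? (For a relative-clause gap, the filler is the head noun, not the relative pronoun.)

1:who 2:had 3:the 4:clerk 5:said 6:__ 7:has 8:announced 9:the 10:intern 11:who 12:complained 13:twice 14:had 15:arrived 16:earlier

1

The marked gap is the subject of "announced".
Its filler is the fronted wh-phrase "who", at word 1.
(The other dependency links word 10 to a gap after word 11.)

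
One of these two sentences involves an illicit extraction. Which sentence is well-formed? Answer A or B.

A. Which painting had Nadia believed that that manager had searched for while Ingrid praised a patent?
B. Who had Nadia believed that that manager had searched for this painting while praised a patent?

In B, the wh-phrase is extracted from inside an adjunct island (introduced by "while"), which blocks movement.
In A, the extraction path crosses only that-complement boundaries, which are transparent.
So A is grammatical.

A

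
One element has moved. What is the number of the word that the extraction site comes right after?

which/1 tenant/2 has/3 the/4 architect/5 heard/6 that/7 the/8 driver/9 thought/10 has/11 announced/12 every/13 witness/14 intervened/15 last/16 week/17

10

The displaced element is "which tenant" (word 2).
It is linked across 2 clause boundaries (that → Ø).
It functions as the subject of "announced", so the gap sits immediately after word 10 ("thought").
Base order: The architect has heard that the driver thought which tenant has announced every witness intervened last week.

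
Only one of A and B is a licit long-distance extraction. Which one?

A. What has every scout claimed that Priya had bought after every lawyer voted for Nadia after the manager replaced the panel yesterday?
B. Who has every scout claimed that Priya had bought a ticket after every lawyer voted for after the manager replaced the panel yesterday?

A

In B, the wh-phrase is extracted from inside an adjunct island (introduced by "after"), which blocks movement.
In A, the extraction path crosses only that-complement boundaries, which are transparent.
So A is grammatical.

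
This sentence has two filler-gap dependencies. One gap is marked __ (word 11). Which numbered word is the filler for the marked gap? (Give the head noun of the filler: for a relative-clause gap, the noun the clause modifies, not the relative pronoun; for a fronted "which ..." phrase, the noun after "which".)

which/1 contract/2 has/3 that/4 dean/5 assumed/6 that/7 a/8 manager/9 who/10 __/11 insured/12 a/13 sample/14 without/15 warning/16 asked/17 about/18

9

The marked gap is inside the relative clause, the subject of "insured".
Its filler is the head noun "manager" (via "who"), at word 9.
(The other dependency links word 2 to a gap after word 18.)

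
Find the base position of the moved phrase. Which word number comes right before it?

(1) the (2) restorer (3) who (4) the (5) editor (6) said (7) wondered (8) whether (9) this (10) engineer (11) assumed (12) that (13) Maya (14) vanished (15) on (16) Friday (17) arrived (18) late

The displaced element is "the restorer" (word 2).
It is linked across 1 clause boundary (Ø).
It functions as the subject of "wondered", so the gap sits immediately after word 6 ("said").
Base order: The editor said the restorer wondered whether this engineer assumed that Maya vanished on Friday.

6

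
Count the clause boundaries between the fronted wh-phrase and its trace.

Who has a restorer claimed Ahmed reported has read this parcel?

"who" is extracted from the subject of "read".
Boundaries crossed, outermost first: [Ø], [Ø] — 2 in total.

2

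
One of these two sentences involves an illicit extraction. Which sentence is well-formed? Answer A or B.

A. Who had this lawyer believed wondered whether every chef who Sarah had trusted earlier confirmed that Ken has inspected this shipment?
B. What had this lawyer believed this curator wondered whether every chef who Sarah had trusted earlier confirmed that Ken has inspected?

A

In B, the wh-phrase is extracted from inside a wh-island (introduced by "whether"), which blocks movement.
In A, the extraction path crosses only that-complement boundaries, which are transparent.
So A is grammatical.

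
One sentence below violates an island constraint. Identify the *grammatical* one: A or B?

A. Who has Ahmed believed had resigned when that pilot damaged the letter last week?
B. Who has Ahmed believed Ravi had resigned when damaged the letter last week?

In B, the wh-phrase is extracted from inside an adjunct island (introduced by "when"), which blocks movement.
In A, the extraction path crosses only that-complement boundaries, which are transparent.
So A is grammatical.

A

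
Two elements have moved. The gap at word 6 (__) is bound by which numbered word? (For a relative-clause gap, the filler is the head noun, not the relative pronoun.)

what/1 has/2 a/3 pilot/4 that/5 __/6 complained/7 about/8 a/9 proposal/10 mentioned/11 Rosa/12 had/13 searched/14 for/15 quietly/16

The marked gap is inside the relative clause, the subject of "complained".
Its filler is the head noun "pilot" (via "that"), at word 4.
(The other dependency links word 1 to a gap after word 15.)

4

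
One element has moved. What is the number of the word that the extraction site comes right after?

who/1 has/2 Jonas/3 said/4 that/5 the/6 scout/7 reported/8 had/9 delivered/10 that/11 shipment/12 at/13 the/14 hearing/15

The displaced element is "who" (word 1).
It is linked across 2 clause boundaries (that → Ø).
It functions as the subject of "delivered", so the gap sits immediately after word 8 ("reported").
Base order: Jonas has said that the scout reported that who had delivered that shipment at the hearing.

8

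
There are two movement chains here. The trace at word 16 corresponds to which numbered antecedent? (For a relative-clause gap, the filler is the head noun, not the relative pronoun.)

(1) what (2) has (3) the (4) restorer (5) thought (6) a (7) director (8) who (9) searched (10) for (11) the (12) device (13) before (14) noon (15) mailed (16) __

The marked gap is the direct object of "mailed".
Its filler is the fronted wh-phrase "what", at word 1.
(The other dependency links word 7 to a gap after word 8.)

1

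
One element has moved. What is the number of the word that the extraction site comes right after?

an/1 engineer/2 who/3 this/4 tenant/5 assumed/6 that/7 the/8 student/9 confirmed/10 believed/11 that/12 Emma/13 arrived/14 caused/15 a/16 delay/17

The displaced element is "an engineer" (word 2).
It is linked across 2 clause boundaries (that → Ø).
It functions as the subject of "believed", so the gap sits immediately after word 10 ("confirmed").
Base order: This tenant assumed that the student confirmed that an engineer believed that Emma arrived.

10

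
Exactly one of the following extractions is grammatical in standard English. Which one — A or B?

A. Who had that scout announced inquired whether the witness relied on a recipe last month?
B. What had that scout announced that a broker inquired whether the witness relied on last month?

A

In B, the wh-phrase is extracted from inside a wh-island (introduced by "whether"), which blocks movement.
In A, the extraction path crosses only that-complement boundaries, which are transparent.
So A is grammatical.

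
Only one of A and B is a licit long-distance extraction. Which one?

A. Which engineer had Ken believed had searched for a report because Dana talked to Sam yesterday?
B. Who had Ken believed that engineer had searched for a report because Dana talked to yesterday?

In B, the wh-phrase is extracted from inside an adjunct island (introduced by "because"), which blocks movement.
In A, the extraction path crosses only that-complement boundaries, which are transparent.
So A is grammatical.

A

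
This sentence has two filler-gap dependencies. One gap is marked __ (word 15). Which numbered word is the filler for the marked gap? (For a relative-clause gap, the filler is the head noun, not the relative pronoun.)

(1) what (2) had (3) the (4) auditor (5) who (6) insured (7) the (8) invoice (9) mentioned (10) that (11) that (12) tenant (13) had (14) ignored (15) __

The marked gap is the direct object of "ignored".
Its filler is the fronted wh-phrase "what", at word 1.
(The other dependency links word 4 to a gap after word 5.)

1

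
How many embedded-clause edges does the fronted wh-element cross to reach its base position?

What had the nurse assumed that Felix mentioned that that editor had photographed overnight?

"what" is extracted from the object of "photographed".
Boundaries crossed, outermost first: [that], [that] — 2 in total.

2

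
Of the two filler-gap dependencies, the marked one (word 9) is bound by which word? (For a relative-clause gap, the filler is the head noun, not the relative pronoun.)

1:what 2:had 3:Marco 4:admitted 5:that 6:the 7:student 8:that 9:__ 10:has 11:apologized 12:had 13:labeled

The marked gap is inside the relative clause, the subject of "apologized".
Its filler is the head noun "student" (via "that"), at word 7.
(The other dependency links word 1 to a gap after word 13.)

7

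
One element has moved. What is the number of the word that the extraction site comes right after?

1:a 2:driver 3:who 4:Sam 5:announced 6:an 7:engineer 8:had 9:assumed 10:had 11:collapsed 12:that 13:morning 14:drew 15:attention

9

The displaced element is "a driver" (word 2).
It is linked across 2 clause boundaries (Ø → Ø).
It functions as the subject of "collapsed", so the gap sits immediately after word 9 ("assumed").
Base order: Sam announced an engineer had assumed that a driver had collapsed that morning.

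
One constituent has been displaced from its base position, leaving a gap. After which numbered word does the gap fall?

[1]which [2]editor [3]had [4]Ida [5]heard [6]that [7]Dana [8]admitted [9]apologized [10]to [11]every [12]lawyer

The displaced element is "which editor" (word 2).
It is linked across 2 clause boundaries (that → Ø).
It functions as the subject of "apologized", so the gap sits immediately after word 8 ("admitted").
Base order: Ida had heard that Dana admitted which editor apologized to every lawyer.

8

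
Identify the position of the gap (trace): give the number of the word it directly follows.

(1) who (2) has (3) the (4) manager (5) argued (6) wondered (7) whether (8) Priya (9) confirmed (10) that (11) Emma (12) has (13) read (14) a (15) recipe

5

The displaced element is "who" (word 1).
It is linked across 1 clause boundary (Ø).
It functions as the subject of "wondered", so the gap sits immediately after word 5 ("argued").
Base order: The manager has argued who wondered whether Priya confirmed that Emma has read a recipe.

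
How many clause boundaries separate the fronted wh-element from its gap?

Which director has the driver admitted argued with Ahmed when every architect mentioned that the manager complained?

"which director" is extracted from the subject of "argued".
Boundaries crossed, outermost first: [Ø] — 1 in total.

1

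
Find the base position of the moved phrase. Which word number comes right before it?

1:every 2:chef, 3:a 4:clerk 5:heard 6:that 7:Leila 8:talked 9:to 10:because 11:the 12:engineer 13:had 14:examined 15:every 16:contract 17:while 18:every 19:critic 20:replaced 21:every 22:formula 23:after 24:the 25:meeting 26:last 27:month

The displaced element is "every chef" (word 2).
It is linked across 1 clause boundary (that).
It functions as the object of the preposition "to" of "talked", so the gap sits immediately after word 9 ("to").
Base order: A clerk heard that Leila talked to every chef because the engineer had examined every contract while every critic replaced every formula after the meeting last month.

9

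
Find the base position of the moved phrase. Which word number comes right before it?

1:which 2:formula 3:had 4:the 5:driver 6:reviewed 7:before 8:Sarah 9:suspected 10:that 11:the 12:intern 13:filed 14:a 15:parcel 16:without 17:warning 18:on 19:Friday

The displaced element is "which formula" (word 2).
It functions as the direct object of "reviewed", so the gap sits immediately after word 6 ("reviewed").
Base order: The driver had reviewed which formula before Sarah suspected that the intern filed a parcel without warning on Friday.

6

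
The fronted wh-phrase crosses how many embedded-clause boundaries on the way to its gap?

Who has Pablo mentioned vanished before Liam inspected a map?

1

"who" is extracted from the subject of "vanished".
Boundaries crossed, outermost first: [Ø] — 1 in total.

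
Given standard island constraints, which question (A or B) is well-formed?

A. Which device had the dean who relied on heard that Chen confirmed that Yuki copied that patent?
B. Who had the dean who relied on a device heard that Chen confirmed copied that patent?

In A, the wh-phrase is extracted from inside a complex-NP island (relative clause) (introduced by "who"), which blocks movement.
In B, the extraction path crosses only that-complement boundaries, which are transparent.
So B is grammatical.

B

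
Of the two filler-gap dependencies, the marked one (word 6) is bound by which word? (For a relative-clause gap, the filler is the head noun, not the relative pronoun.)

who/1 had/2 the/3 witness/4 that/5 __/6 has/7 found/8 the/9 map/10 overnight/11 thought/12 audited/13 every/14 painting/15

4

The marked gap is inside the relative clause, the subject of "found".
Its filler is the head noun "witness" (via "that"), at word 4.
(The other dependency links word 1 to a gap after word 12.)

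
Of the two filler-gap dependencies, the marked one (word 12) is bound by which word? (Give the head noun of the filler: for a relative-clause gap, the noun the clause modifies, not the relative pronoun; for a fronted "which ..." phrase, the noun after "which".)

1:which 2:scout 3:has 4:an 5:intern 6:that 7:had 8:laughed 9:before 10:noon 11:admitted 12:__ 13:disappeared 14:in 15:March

The marked gap is the subject of "disappeared".
Its filler is the fronted wh-phrase "which scout", at word 2.
(The other dependency links word 5 to a gap after word 6.)

2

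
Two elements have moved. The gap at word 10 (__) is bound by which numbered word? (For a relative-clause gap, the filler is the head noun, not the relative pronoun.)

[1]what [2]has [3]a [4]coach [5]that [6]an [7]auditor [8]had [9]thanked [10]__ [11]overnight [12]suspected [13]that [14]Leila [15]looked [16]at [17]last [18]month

The marked gap is inside the relative clause, the direct object of "thanked".
Its filler is the head noun "coach" (via "that"), at word 4.
(The other dependency links word 1 to a gap after word 16.)

4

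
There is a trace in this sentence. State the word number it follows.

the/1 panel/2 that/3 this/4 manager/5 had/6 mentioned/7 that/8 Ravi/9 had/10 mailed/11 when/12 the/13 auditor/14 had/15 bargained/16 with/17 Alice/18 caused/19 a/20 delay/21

The displaced element is "the panel" (word 2).
It is linked across 1 clause boundary (that).
It functions as the direct object of "mailed", so the gap sits immediately after word 11 ("mailed").
Base order: This manager had mentioned that Ravi had mailed the panel when the auditor had bargained with Alice.

11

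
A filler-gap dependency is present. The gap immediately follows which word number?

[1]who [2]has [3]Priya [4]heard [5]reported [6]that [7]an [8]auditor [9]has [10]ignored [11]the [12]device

The displaced element is "who" (word 1).
It is linked across 1 clause boundary (Ø).
It functions as the subject of "reported", so the gap sits immediately after word 4 ("heard").
Base order: Priya has heard who reported that an auditor has ignored the device.

4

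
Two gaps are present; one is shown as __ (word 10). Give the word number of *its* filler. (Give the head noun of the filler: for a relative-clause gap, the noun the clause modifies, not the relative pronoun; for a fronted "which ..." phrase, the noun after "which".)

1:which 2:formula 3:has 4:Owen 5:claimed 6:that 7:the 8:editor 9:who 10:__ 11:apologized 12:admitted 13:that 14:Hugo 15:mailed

8

The marked gap is inside the relative clause, the subject of "apologized".
Its filler is the head noun "editor" (via "who"), at word 8.
(The other dependency links word 2 to a gap after word 15.)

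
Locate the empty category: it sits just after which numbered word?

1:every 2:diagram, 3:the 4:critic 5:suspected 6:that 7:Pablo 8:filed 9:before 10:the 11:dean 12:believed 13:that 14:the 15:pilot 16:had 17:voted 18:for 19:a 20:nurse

The displaced element is "every diagram" (word 2).
It is linked across 1 clause boundary (that).
It functions as the direct object of "filed", so the gap sits immediately after word 8 ("filed").
Base order: The critic suspected that Pablo filed every diagram before the dean believed that the pilot had voted for a nurse.

8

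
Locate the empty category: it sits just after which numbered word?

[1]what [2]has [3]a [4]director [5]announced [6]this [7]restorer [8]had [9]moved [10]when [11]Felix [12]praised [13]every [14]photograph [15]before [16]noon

The displaced element is "what" (word 1).
It is linked across 1 clause boundary (Ø).
It functions as the direct object of "moved", so the gap sits immediately after word 9 ("moved").
Base order: A director has announced this restorer had moved what when Felix praised every photograph before noon.

9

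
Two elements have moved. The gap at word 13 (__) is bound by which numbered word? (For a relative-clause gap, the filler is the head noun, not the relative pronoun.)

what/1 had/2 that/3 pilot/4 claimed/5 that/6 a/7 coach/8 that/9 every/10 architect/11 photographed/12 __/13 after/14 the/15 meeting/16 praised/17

8

The marked gap is inside the relative clause, the direct object of "photographed".
Its filler is the head noun "coach" (via "that"), at word 8.
(The other dependency links word 1 to a gap after word 17.)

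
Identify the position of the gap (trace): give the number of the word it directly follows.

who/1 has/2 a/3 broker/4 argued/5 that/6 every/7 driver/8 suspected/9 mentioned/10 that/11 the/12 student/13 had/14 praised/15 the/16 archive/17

9

The displaced element is "who" (word 1).
It is linked across 2 clause boundaries (that → Ø).
It functions as the subject of "mentioned", so the gap sits immediately after word 9 ("suspected").
Base order: A broker has argued that every driver suspected that who mentioned that the student had praised the archive.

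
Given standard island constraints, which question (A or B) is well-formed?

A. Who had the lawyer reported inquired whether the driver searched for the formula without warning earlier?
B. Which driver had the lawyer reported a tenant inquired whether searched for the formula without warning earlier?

In B, the wh-phrase is extracted from inside a wh-island (introduced by "whether"), which blocks movement.
In A, the extraction path crosses only that-complement boundaries, which are transparent.
So A is grammatical.

A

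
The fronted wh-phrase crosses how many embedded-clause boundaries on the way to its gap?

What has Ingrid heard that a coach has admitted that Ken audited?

"what" is extracted from the object of "audited".
Boundaries crossed, outermost first: [that], [that] — 2 in total.

2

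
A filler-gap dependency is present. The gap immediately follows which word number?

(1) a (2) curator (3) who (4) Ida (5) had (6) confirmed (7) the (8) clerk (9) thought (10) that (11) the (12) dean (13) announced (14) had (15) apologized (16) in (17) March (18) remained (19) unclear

13

The displaced element is "a curator" (word 2).
It is linked across 3 clause boundaries (Ø → that → Ø).
It functions as the subject of "apologized", so the gap sits immediately after word 13 ("announced").
Base order: Ida had confirmed the clerk thought that the dean announced a curator had apologized in March.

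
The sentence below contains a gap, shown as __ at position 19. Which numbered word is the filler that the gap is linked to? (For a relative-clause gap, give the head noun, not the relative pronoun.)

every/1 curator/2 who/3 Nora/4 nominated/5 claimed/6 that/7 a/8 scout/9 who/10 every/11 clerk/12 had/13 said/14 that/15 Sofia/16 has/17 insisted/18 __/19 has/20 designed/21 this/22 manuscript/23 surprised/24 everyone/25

9

The gap at 19 is the subject of "designed", inside a relative clause.
The relative pronoun is "who" (word 10); it is bound by the head noun immediately before it.
Its filler is the head noun "scout", at word 9.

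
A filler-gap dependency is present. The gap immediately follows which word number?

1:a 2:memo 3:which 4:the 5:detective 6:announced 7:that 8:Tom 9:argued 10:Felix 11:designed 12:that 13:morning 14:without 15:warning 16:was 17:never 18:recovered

The displaced element is "a memo" (word 2).
It is linked across 2 clause boundaries (that → Ø).
It functions as the direct object of "designed", so the gap sits immediately after word 11 ("designed").
Base order: The detective announced that Tom argued Felix designed a memo that morning without warning.

11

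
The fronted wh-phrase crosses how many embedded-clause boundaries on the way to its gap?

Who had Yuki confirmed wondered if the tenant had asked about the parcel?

"who" is extracted from the subject of "wondered".
Boundaries crossed, outermost first: [Ø] — 1 in total.

1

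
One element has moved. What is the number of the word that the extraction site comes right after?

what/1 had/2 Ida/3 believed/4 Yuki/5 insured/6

6

The displaced element is "what" (word 1).
It is linked across 1 clause boundary (Ø).
It functions as the direct object of "insured", so the gap sits immediately after word 6 ("insured").
Base order: Ida had believed Yuki insured what.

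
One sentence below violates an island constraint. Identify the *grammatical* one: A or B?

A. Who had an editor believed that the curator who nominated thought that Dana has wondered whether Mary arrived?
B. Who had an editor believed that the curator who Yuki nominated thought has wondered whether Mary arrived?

B

In A, the wh-phrase is extracted from inside a complex-NP island (relative clause) (introduced by "who"), which blocks movement.
In B, the extraction path crosses only that-complement boundaries, which are transparent.
So B is grammatical.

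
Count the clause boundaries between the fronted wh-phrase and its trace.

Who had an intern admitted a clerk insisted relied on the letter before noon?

"who" is extracted from the subject of "relied".
Boundaries crossed, outermost first: [Ø], [Ø] — 2 in total.

2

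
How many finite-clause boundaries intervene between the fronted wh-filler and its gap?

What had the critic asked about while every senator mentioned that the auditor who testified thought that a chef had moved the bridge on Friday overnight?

"what" originates inside the matrix clause — no clause boundary is crossed.

0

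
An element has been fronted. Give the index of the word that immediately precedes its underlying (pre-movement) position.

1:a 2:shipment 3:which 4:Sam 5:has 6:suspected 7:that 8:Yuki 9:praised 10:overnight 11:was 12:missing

The displaced element is "a shipment" (word 2).
It is linked across 1 clause boundary (that).
It functions as the direct object of "praised", so the gap sits immediately after word 9 ("praised").
Base order: Sam has suspected that Yuki praised a shipment overnight.

9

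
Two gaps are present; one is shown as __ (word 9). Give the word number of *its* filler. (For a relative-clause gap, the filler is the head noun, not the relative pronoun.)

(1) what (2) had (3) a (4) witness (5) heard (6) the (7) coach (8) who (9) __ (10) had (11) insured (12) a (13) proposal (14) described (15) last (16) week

7

The marked gap is inside the relative clause, the subject of "insured".
Its filler is the head noun "coach" (via "who"), at word 7.
(The other dependency links word 1 to a gap after word 14.)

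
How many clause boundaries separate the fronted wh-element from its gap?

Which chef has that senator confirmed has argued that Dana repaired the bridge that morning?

"which chef" is extracted from the subject of "argued".
Boundaries crossed, outermost first: [Ø] — 1 in total.

1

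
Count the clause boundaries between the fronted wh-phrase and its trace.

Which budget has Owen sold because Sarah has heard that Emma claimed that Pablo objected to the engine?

0

"which budget" originates inside the matrix clause — no clause boundary is crossed.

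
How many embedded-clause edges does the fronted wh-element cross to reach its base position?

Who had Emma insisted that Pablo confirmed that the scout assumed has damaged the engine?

"who" is extracted from the subject of "damaged".
Boundaries crossed, outermost first: [that], [that], [Ø] — 3 in total.

3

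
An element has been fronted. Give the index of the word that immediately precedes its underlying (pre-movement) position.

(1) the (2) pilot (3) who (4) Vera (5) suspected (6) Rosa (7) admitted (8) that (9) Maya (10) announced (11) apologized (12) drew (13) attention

10

The displaced element is "the pilot" (word 2).
It is linked across 3 clause boundaries (Ø → that → Ø).
It functions as the subject of "apologized", so the gap sits immediately after word 10 ("announced").
Base order: Vera suspected Rosa admitted that Maya announced that the pilot apologized.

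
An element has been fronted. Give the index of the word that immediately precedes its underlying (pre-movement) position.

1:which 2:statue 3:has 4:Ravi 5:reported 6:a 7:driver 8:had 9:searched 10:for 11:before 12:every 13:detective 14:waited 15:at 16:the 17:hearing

10

The displaced element is "which statue" (word 2).
It is linked across 1 clause boundary (Ø).
It functions as the object of the preposition "for" of "searched", so the gap sits immediately after word 10 ("for").
Base order: Ravi has reported a driver had searched for which statue before every detective waited at the hearing.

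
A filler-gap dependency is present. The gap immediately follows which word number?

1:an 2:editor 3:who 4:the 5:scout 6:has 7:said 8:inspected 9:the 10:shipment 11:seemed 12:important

The displaced element is "an editor" (word 2).
It is linked across 1 clause boundary (Ø).
It functions as the subject of "inspected", so the gap sits immediately after word 7 ("said").
Base order: The scout has said an editor inspected the shipment.

7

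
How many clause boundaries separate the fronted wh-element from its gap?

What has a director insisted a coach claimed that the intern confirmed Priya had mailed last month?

3

"what" is extracted from the object of "mailed".
Boundaries crossed, outermost first: [Ø], [that], [Ø] — 3 in total.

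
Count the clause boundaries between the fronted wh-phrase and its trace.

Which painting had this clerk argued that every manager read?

"which painting" is extracted from the object of "read".
Boundaries crossed, outermost first: [that] — 1 in total.

1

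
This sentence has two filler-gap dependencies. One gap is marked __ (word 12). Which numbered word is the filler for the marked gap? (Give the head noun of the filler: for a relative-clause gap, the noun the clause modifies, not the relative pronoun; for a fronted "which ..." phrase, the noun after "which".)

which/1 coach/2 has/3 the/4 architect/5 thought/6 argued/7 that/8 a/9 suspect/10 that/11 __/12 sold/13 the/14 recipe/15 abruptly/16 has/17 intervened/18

The marked gap is inside the relative clause, the subject of "sold".
Its filler is the head noun "suspect" (via "that"), at word 10.
(The other dependency links word 2 to a gap after word 6.)

10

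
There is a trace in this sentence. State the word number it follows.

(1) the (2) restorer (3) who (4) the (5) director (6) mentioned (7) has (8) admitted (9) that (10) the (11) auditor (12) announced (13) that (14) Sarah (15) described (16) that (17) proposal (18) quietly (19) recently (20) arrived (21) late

The displaced element is "the restorer" (word 2).
It is linked across 1 clause boundary (Ø).
It functions as the subject of "admitted", so the gap sits immediately after word 6 ("mentioned").
Base order: The director mentioned that the restorer has admitted that the auditor announced that Sarah described that proposal quietly recently.

6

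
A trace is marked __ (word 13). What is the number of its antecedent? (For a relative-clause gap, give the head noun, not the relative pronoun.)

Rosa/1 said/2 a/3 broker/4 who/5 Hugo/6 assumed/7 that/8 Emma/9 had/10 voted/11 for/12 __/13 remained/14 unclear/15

4

The gap at 13 is the prepositional object of "voted", inside a relative clause.
The relative pronoun is "who" (word 5); it is bound by the head noun immediately before it.
Its filler is the head noun "broker", at word 4.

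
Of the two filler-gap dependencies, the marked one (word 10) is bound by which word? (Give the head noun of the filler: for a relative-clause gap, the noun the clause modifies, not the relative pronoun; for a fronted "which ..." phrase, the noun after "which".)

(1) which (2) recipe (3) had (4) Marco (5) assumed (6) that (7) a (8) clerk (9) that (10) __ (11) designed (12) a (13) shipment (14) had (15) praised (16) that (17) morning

The marked gap is inside the relative clause, the subject of "designed".
Its filler is the head noun "clerk" (via "that"), at word 8.
(The other dependency links word 2 to a gap after word 15.)

8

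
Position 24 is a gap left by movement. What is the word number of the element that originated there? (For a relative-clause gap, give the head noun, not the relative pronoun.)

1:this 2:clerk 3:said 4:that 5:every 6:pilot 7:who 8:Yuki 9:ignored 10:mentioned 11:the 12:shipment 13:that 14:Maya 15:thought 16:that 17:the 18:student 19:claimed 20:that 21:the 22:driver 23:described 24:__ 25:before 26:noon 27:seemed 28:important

12

The gap at 24 is the object of "described", inside a relative clause.
The relative pronoun is "that" (word 13); it is bound by the head noun immediately before it.
Its filler is the head noun "shipment", at word 12.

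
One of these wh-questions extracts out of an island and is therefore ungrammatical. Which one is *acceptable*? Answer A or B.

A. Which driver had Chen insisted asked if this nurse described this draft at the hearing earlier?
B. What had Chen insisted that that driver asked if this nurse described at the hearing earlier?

In B, the wh-phrase is extracted from inside a wh-island (introduced by "if"), which blocks movement.
In A, the extraction path crosses only that-complement boundaries, which are transparent.
So A is grammatical.

A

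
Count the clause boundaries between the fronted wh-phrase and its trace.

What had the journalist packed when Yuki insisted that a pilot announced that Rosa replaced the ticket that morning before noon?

0

"what" originates inside the matrix clause — no clause boundary is crossed.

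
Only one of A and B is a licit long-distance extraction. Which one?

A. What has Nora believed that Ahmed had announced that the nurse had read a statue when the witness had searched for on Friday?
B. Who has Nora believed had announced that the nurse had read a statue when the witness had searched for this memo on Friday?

B

In A, the wh-phrase is extracted from inside an adjunct island (introduced by "when"), which blocks movement.
In B, the extraction path crosses only that-complement boundaries, which are transparent.
So B is grammatical.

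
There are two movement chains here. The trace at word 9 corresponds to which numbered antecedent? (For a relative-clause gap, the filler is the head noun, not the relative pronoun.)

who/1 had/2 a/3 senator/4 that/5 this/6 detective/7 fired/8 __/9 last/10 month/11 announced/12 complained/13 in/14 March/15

The marked gap is inside the relative clause, the direct object of "fired".
Its filler is the head noun "senator" (via "that"), at word 4.
(The other dependency links word 1 to a gap after word 12.)

4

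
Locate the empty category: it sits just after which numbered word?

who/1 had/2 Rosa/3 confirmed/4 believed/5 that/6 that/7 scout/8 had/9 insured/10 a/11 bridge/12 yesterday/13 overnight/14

The displaced element is "who" (word 1).
It is linked across 1 clause boundary (Ø).
It functions as the subject of "believed", so the gap sits immediately after word 4 ("confirmed").
Base order: Rosa had confirmed that who believed that that scout had insured a bridge yesterday overnight.

4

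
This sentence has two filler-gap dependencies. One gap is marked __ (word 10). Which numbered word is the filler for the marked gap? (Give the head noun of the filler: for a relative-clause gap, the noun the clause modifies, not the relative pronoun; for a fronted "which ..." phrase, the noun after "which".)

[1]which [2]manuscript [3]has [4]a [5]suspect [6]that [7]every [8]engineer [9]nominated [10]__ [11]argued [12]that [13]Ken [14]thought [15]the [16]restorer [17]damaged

5

The marked gap is inside the relative clause, the direct object of "nominated".
Its filler is the head noun "suspect" (via "that"), at word 5.
(The other dependency links word 2 to a gap after word 17.)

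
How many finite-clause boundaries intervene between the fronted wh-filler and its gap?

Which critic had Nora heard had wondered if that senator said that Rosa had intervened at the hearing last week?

"which critic" is extracted from the subject of "wondered".
Boundaries crossed, outermost first: [Ø] — 1 in total.

1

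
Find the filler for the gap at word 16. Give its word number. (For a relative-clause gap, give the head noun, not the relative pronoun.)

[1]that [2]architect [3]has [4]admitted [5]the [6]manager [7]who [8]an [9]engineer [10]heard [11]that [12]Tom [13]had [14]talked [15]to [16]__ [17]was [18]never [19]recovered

6

The gap at 16 is the prepositional object of "talked", inside a relative clause.
The relative pronoun is "who" (word 7); it is bound by the head noun immediately before it.
Its filler is the head noun "manager", at word 6.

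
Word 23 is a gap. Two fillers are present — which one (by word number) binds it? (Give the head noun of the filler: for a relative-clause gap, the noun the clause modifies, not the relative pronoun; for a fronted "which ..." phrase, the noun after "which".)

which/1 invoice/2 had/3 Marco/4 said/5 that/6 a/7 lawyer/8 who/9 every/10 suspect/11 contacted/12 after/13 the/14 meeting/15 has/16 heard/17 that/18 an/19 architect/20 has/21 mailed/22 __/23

2

The marked gap is the direct object of "mailed".
Its filler is the fronted wh-phrase "which invoice", at word 2.
(The other dependency links word 8 to a gap after word 12.)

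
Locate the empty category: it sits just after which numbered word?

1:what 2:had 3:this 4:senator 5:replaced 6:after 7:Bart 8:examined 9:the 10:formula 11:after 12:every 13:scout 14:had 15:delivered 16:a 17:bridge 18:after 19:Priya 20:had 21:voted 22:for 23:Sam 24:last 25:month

5

The displaced element is "what" (word 1).
It functions as the direct object of "replaced", so the gap sits immediately after word 5 ("replaced").
Base order: This senator had replaced what after Bart examined the formula after every scout had delivered a bridge after Priya had voted for Sam last month.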